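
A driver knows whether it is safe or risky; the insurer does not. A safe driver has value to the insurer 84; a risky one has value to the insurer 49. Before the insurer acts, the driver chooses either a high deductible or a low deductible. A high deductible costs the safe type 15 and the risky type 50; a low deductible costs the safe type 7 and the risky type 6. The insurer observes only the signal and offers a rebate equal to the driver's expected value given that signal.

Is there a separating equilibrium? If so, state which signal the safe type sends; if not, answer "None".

Try safe → high deductible, risky → low deductible:
  If types separate, high deductible earns payment 84 and low deductible earns 49.
  Safe: high deductible gives 84 − 15 = 69; low deductible gives 49 − 7 = 42. No deviation. ✓
  Risky: low deductible gives 49 − 6 = 43; high deductible gives 84 − 50 = 34. No deviation. ✓
Both hold — the safe type sends high deductible.

high deductible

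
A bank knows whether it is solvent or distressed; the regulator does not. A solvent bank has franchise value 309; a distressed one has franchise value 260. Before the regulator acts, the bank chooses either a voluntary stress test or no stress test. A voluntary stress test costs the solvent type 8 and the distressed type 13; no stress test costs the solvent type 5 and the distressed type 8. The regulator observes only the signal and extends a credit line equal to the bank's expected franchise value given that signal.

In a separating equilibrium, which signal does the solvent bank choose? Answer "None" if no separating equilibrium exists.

None

Try solvent → stress test, distressed → no stress test:
  If types separate, stress test earns payment 309 and no stress test earns 260.
  Solvent: stress test gives 309 − 8 = 301; no stress test gives 260 − 5 = 255. No deviation. ✓
  Distressed: no stress test gives 260 − 8 = 252; stress test gives 309 − 13 = 296. Would deviate. ✗
Try solvent → no stress test, distressed → stress test:
  If types separate, no stress test earns payment 309 and stress test earns 260.
  Solvent: no stress test gives 309 − 5 = 304; stress test gives 260 − 8 = 252. No deviation. ✓
  Distressed: stress test gives 260 − 13 = 247; no stress test gives 309 − 8 = 301. Would deviate. ✗
Neither assignment is incentive-compatible.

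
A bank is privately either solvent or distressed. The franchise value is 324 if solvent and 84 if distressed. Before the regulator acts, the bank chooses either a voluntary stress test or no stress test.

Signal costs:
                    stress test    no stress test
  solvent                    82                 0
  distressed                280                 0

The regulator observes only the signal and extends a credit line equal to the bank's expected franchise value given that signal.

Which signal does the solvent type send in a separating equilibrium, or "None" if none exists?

stress test

Try solvent → stress test, distressed → no stress test:
  Under separation the regulator infers type exactly: stress test → solvent (pays 324), no stress test → distressed (pays 84).
  Solvent: stress test gives 324 − 82 = 242; no stress test gives 84 − 0 = 84. No deviation. ✓
  Distressed: no stress test gives 84 − 0 = 84; stress test gives 324 − 280 = 44. No deviation. ✓
Both hold — the solvent type sends stress test.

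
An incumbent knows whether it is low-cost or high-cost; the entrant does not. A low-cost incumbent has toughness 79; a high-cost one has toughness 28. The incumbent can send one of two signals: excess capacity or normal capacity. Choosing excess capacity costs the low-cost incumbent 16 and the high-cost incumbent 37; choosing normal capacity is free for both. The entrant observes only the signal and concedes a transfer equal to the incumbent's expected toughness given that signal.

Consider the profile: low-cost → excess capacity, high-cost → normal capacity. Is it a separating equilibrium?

No

If types separate, excess capacity earns payment 79 and normal capacity earns 28.
Low-cost: excess capacity gives 79 − 16 = 63; normal capacity gives 28 − 0 = 28. No deviation. ✓
High-cost: normal capacity gives 28 − 0 = 28; excess capacity gives 79 − 37 = 42. Would deviate. ✗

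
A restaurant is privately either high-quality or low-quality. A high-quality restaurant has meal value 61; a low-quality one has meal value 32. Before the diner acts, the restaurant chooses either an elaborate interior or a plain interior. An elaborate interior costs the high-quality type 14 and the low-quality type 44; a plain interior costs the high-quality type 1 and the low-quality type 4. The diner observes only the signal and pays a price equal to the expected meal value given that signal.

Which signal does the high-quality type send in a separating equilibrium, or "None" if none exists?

Try high-quality → elaborate interior, low-quality → plain interior:
  If types separate, elaborate interior earns payment 61 and plain interior earns 32.
  High-quality: elaborate interior gives 61 − 14 = 47; plain interior gives 32 − 1 = 31. No deviation. ✓
  Low-quality: plain interior gives 32 − 4 = 28; elaborate interior gives 61 − 44 = 17. No deviation. ✓
Both hold — the high-quality type sends elaborate interior.

elaborate interior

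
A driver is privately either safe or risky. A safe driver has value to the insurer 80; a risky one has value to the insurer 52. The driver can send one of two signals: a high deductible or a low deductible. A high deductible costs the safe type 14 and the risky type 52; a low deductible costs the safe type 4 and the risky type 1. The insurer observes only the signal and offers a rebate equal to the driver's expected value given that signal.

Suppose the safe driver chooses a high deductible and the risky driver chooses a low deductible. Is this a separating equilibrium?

Yes

If types separate, high deductible earns payment 80 and low deductible earns 52.
Safe: high deductible gives 80 − 14 = 66; low deductible gives 52 − 4 = 48. No deviation. ✓
Risky: low deductible gives 52 − 1 = 51; high deductible gives 80 − 52 = 28. No deviation. ✓
Both incentive constraints hold.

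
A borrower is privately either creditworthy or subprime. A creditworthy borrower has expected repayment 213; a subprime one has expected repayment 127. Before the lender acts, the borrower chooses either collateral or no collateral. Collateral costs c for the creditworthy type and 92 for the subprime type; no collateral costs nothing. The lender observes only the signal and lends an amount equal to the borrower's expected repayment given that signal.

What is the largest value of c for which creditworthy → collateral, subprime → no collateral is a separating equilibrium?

86

Under separation: collateral → creditworthy (pays 213); no collateral → subprime (pays 127).
Subprime: 127 − 0 = 127 ≥ 213 − 92 = 121. Holds regardless of c. ✓
Creditworthy: 213 − c ≥ 127 − 0, so c ≤ 213 − 127 = 86.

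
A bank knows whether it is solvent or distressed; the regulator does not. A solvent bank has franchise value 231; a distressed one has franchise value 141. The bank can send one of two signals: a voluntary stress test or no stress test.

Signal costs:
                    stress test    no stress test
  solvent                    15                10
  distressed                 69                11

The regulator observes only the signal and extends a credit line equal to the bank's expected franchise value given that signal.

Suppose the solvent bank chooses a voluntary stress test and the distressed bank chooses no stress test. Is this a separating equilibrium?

No

Under separation the regulator infers type exactly: stress test → solvent (pays 231), no stress test → distressed (pays 141).
Solvent: stress test gives 231 − 15 = 216; no stress test gives 141 − 10 = 131. No deviation. ✓
Distressed: no stress test gives 141 − 11 = 130; stress test gives 231 − 69 = 162. Would deviate. ✗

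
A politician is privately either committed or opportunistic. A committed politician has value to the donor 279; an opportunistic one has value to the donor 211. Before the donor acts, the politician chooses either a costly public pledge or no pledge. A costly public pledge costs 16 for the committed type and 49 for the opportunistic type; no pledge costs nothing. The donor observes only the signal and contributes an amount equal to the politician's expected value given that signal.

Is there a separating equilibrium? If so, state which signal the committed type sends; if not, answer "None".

Try committed → pledge, opportunistic → no pledge:
  If types separate, pledge earns payment 279 and no pledge earns 211.
  Committed: pledge gives 279 − 16 = 263; no pledge gives 211 − 0 = 211. No deviation. ✓
  Opportunistic: no pledge gives 211 − 0 = 211; pledge gives 279 − 49 = 230. Would deviate. ✗
Try committed → no pledge, opportunistic → pledge:
  If types separate, no pledge earns payment 279 and pledge earns 211.
  Committed: no pledge gives 279 − 0 = 279; pledge gives 211 − 16 = 195. No deviation. ✓
  Opportunistic: pledge gives 211 − 49 = 162; no pledge gives 279 − 0 = 279. Would deviate. ✗
Neither assignment is incentive-compatible.

None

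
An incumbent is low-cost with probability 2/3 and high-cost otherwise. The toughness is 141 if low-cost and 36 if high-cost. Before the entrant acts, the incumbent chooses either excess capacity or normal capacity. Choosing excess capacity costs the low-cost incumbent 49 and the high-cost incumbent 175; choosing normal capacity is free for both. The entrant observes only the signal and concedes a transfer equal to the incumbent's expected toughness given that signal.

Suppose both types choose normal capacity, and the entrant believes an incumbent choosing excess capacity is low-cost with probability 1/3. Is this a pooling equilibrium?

At the pooled signal (normal capacity) the entrant holds the prior 2/3 and pays 2/3·141 + 1/3·36 = 106. Off-path (excess capacity) belief 1/3 gives 1/3·141 + 2/3·36 = 71.
Low-cost: normal capacity gives 106 − 0 = 106; excess capacity gives 71 − 49 = 22. Stays. ✓
High-cost: normal capacity gives 106 − 0 = 106; excess capacity gives 71 − 175 = -104. Stays. ✓

Yes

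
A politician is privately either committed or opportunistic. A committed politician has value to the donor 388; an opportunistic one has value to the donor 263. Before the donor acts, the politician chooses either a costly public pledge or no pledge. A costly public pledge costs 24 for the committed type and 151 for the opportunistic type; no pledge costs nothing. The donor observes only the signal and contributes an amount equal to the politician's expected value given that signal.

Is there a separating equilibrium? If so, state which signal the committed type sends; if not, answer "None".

Try committed → pledge, opportunistic → no pledge:
  If types separate, pledge earns payment 388 and no pledge earns 263.
  Committed: pledge gives 388 − 24 = 364; no pledge gives 263 − 0 = 263. No deviation. ✓
  Opportunistic: no pledge gives 263 − 0 = 263; pledge gives 388 − 151 = 237. No deviation. ✓
Both hold — the committed type sends pledge.

pledge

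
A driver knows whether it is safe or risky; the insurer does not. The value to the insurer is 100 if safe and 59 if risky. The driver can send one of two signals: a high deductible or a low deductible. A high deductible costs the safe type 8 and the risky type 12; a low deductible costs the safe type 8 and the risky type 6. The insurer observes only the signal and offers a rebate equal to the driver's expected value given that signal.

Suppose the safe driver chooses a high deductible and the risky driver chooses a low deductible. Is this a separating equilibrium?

No

If types separate, high deductible earns payment 100 and low deductible earns 59.
Safe: high deductible gives 100 − 8 = 92; low deductible gives 59 − 8 = 51. No deviation. ✓
Risky: low deductible gives 59 − 6 = 53; high deductible gives 100 − 12 = 88. Would deviate. ✗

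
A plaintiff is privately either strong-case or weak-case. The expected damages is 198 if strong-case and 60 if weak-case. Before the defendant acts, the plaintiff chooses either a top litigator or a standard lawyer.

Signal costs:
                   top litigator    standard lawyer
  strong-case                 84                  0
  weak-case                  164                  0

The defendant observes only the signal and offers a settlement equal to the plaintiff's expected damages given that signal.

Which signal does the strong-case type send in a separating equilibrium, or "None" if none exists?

top litigator

Try strong-case → top litigator, weak-case → standard lawyer:
  If types separate, top litigator earns payment 198 and standard lawyer earns 60.
  Strong-case: top litigator gives 198 − 84 = 114; standard lawyer gives 60 − 0 = 60. No deviation. ✓
  Weak-case: standard lawyer gives 60 − 0 = 60; top litigator gives 198 − 164 = 34. No deviation. ✓
Both hold — the strong-case type sends top litigator.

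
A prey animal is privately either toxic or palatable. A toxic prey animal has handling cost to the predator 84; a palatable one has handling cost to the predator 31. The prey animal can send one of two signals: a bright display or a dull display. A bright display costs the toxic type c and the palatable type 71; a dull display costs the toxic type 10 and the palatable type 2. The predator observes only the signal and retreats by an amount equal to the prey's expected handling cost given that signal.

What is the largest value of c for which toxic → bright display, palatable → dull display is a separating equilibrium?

63

Under separation: bright display → toxic (pays 84); dull display → palatable (pays 31).
Palatable: 31 − 2 = 29 ≥ 84 − 71 = 13. Holds regardless of c. ✓
Toxic: 84 − c ≥ 31 − 10, so c ≤ 84 − 21 = 63.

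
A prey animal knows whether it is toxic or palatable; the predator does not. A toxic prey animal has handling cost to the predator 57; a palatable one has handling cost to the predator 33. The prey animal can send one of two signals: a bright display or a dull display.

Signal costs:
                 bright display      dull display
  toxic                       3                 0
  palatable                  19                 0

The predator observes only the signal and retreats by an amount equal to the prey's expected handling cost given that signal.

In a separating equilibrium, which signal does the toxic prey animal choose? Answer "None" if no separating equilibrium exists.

None

Try toxic → bright display, palatable → dull display:
  If types separate, bright display earns payment 57 and dull display earns 33.
  Toxic: bright display gives 57 − 3 = 54; dull display gives 33 − 0 = 33. No deviation. ✓
  Palatable: dull display gives 33 − 0 = 33; bright display gives 57 − 19 = 38. Would deviate. ✗
Try toxic → dull display, palatable → bright display:
  If types separate, dull display earns payment 57 and bright display earns 33.
  Toxic: dull display gives 57 − 0 = 57; bright display gives 33 − 3 = 30. No deviation. ✓
  Palatable: bright display gives 33 − 19 = 14; dull display gives 57 − 0 = 57. Would deviate. ✗
Neither assignment is incentive-compatible.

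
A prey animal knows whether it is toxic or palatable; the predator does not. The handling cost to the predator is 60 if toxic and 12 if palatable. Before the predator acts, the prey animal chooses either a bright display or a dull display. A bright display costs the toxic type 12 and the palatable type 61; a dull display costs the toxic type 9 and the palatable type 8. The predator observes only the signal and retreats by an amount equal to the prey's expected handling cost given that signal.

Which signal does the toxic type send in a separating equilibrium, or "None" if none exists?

bright display

Try toxic → bright display, palatable → dull display:
  If types separate, bright display earns payment 60 and dull display earns 12.
  Toxic: bright display gives 60 − 12 = 48; dull display gives 12 − 9 = 3. No deviation. ✓
  Palatable: dull display gives 12 − 8 = 4; bright display gives 60 − 61 = -1. No deviation. ✓
Both hold — the toxic type sends bright display.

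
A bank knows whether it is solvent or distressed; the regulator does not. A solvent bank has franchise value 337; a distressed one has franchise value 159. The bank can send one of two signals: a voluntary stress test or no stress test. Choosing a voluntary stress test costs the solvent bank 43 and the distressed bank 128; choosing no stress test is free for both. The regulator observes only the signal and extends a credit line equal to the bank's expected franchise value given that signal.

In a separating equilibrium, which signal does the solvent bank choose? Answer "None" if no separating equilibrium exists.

Try solvent → stress test, distressed → no stress test:
  If types separate, stress test earns payment 337 and no stress test earns 159.
  Solvent: stress test gives 337 − 43 = 294; no stress test gives 159 − 0 = 159. No deviation. ✓
  Distressed: no stress test gives 159 − 0 = 159; stress test gives 337 − 128 = 209. Would deviate. ✗
Try solvent → no stress test, distressed → stress test:
  If types separate, no stress test earns payment 337 and stress test earns 159.
  Solvent: no stress test gives 337 − 0 = 337; stress test gives 159 − 43 = 116. No deviation. ✓
  Distressed: stress test gives 159 − 128 = 31; no stress test gives 337 − 0 = 337. Would deviate. ✗
Neither assignment is incentive-compatible.

None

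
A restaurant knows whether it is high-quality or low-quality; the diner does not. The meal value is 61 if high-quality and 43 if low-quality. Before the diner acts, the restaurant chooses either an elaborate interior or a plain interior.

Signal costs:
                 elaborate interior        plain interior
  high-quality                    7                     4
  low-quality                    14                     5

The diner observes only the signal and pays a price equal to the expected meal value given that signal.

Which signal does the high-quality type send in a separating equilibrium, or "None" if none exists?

Try high-quality → elaborate interior, low-quality → plain interior:
  Under separation the diner infers type exactly: elaborate interior → high-quality (pays 61), plain interior → low-quality (pays 43).
  High-quality: elaborate interior gives 61 − 7 = 54; plain interior gives 43 − 4 = 39. No deviation. ✓
  Low-quality: plain interior gives 43 − 5 = 38; elaborate interior gives 61 − 14 = 47. Would deviate. ✗
Try high-quality → plain interior, low-quality → elaborate interior:
  Under separation the diner infers type exactly: plain interior → high-quality (pays 61), elaborate interior → low-quality (pays 43).
  High-quality: plain interior gives 61 − 4 = 57; elaborate interior gives 43 − 7 = 36. No deviation. ✓
  Low-quality: elaborate interior gives 43 − 14 = 29; plain interior gives 61 − 5 = 56. Would deviate. ✗
Neither assignment is incentive-compatible.

None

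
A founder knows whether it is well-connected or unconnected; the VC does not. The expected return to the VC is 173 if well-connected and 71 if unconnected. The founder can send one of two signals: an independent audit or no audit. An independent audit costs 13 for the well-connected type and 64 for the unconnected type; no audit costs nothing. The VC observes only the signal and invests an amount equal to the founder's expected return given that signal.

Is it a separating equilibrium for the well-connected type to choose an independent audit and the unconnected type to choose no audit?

No

If types separate, audit earns payment 173 and no audit earns 71.
Well-connected: audit gives 173 − 13 = 160; no audit gives 71 − 0 = 71. No deviation. ✓
Unconnected: no audit gives 71 − 0 = 71; audit gives 173 − 64 = 109. Would deviate. ✗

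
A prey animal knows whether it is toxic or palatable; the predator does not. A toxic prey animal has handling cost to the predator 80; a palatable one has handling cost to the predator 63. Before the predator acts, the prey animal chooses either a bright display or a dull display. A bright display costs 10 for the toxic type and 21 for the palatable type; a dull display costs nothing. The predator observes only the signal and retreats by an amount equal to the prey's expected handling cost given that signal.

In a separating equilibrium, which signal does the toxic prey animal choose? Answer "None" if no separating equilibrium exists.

Try toxic → bright display, palatable → dull display:
  Under separation the predator infers type exactly: bright display → toxic (pays 80), dull display → palatable (pays 63).
  Toxic: bright display gives 80 − 10 = 70; dull display gives 63 − 0 = 63. No deviation. ✓
  Palatable: dull display gives 63 − 0 = 63; bright display gives 80 − 21 = 59. No deviation. ✓
Both hold — the toxic type sends bright display.

bright display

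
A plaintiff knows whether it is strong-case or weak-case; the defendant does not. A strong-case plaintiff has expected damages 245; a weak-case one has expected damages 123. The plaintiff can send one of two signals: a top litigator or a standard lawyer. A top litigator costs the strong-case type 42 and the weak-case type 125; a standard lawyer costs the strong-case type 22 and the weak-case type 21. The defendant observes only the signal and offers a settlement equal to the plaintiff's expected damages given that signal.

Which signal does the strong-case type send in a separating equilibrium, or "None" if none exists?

None

Try strong-case → top litigator, weak-case → standard lawyer:
  If types separate, top litigator earns payment 245 and standard lawyer earns 123.
  Strong-case: top litigator gives 245 − 42 = 203; standard lawyer gives 123 − 22 = 101. No deviation. ✓
  Weak-case: standard lawyer gives 123 − 21 = 102; top litigator gives 245 − 125 = 120. Would deviate. ✗
Try strong-case → standard lawyer, weak-case → top litigator:
  If types separate, standard lawyer earns payment 245 and top litigator earns 123.
  Strong-case: standard lawyer gives 245 − 22 = 223; top litigator gives 123 − 42 = 81. No deviation. ✓
  Weak-case: top litigator gives 123 − 125 = -2; standard lawyer gives 245 − 21 = 224. Would deviate. ✗
Neither assignment is incentive-compatible.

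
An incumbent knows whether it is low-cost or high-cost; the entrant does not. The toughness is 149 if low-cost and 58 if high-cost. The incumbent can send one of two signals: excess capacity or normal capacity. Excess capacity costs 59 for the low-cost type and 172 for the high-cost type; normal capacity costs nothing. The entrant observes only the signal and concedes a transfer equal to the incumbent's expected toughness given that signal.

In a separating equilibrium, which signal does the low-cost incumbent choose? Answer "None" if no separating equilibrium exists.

Try low-cost → excess capacity, high-cost → normal capacity:
  Under separation the entrant infers type exactly: excess capacity → low-cost (pays 149), normal capacity → high-cost (pays 58).
  Low-cost: excess capacity gives 149 − 59 = 90; normal capacity gives 58 − 0 = 58. No deviation. ✓
  High-cost: normal capacity gives 58 − 0 = 58; excess capacity gives 149 − 172 = -23. No deviation. ✓
Both hold — the low-cost type sends excess capacity.

excess capacity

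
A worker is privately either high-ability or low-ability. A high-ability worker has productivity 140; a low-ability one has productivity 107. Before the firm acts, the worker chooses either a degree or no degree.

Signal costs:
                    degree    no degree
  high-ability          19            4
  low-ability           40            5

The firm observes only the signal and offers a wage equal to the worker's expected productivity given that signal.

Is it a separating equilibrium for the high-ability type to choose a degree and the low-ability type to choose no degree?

Yes

Under separation the firm infers type exactly: degree → high-ability (pays 140), no degree → low-ability (pays 107).
High-ability: degree gives 140 − 19 = 121; no degree gives 107 − 4 = 103. No deviation. ✓
Low-ability: no degree gives 107 − 5 = 102; degree gives 140 − 40 = 100. No deviation. ✓
Both incentive constraints hold.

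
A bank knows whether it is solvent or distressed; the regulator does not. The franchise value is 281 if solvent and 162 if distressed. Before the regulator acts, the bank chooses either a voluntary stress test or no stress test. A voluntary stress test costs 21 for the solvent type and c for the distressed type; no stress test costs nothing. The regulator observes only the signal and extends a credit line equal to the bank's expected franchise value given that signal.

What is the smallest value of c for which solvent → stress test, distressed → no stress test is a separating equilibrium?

119

Under separation: stress test → solvent (pays 281); no stress test → distressed (pays 162).
Solvent: 281 − 21 = 260 ≥ 162 − 0 = 162. Holds regardless of c. ✓
Distressed: 162 − 0 ≥ 281 − c, so c ≥ 281 − 162 = 119.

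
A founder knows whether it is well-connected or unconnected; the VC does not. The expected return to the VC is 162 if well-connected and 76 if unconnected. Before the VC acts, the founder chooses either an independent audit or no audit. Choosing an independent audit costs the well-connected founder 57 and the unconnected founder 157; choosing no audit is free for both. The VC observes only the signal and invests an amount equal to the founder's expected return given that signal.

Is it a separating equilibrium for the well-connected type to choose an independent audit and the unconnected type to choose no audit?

If types separate, audit earns payment 162 and no audit earns 76.
Well-connected: audit gives 162 − 57 = 105; no audit gives 76 − 0 = 76. No deviation. ✓
Unconnected: no audit gives 76 − 0 = 76; audit gives 162 − 157 = 5. No deviation. ✓
Neither type gains from mimicking the other.

Yes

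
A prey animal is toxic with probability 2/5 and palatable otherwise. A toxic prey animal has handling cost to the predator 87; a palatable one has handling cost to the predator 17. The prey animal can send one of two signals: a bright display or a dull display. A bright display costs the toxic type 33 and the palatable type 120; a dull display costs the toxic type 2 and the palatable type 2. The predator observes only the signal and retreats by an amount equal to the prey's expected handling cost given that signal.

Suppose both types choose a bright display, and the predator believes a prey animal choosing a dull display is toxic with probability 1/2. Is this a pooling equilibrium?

On the equilibrium path (bright display) the predator holds the prior 2/5 and pays 2/5·87 + 3/5·17 = 45. Off-path (dull display) belief 1/2 gives 1/2·87 + 1/2·17 = 52.
Toxic: bright display gives 45 − 33 = 12; dull display gives 52 − 2 = 50. Deviates. ✗
Palatable: bright display gives 45 − 120 = -75; dull display gives 52 − 2 = 50. Deviates. ✗

No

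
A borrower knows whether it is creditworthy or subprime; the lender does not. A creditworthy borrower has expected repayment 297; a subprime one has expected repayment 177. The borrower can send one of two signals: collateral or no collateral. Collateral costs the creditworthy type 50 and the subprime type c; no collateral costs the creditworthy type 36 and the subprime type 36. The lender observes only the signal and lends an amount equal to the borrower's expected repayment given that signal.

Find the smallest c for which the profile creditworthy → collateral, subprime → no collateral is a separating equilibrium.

156

Under separation: collateral → creditworthy (pays 297); no collateral → subprime (pays 177).
Creditworthy: 297 − 50 = 247 ≥ 177 − 36 = 141. Holds regardless of c. ✓
Subprime: 177 − 36 ≥ 297 − c, so c ≥ 297 − 141 = 156.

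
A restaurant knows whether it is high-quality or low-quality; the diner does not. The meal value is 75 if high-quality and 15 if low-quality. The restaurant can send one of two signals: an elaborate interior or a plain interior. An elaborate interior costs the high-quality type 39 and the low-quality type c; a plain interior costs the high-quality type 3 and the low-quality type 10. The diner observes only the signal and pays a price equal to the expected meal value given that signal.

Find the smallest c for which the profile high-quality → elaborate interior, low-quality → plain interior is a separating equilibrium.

Under separation: elaborate interior → high-quality (pays 75); plain interior → low-quality (pays 15).
High-quality: 75 − 39 = 36 ≥ 15 − 3 = 12. Holds regardless of c. ✓
Low-quality: 15 − 10 ≥ 75 − c, so c ≥ 75 − 5 = 70.

70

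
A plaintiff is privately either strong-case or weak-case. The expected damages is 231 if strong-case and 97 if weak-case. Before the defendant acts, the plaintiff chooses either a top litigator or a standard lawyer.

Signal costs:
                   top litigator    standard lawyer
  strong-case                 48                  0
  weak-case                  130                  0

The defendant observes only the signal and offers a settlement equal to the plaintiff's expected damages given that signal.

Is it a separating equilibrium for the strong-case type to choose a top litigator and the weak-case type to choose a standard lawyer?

If types separate, top litigator earns payment 231 and standard lawyer earns 97.
Strong-case: top litigator gives 231 − 48 = 183; standard lawyer gives 97 − 0 = 97. No deviation. ✓
Weak-case: standard lawyer gives 97 − 0 = 97; top litigator gives 231 − 130 = 101. Would deviate. ✗

No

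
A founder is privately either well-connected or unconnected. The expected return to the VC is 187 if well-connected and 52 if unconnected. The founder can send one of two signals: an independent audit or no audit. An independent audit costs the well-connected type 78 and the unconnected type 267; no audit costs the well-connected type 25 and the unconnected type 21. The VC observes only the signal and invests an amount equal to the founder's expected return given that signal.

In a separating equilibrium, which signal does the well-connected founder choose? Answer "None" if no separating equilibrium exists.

audit

Try well-connected → audit, unconnected → no audit:
  If types separate, audit earns payment 187 and no audit earns 52.
  Well-connected: audit gives 187 − 78 = 109; no audit gives 52 − 25 = 27. No deviation. ✓
  Unconnected: no audit gives 52 − 21 = 31; audit gives 187 − 267 = -80. No deviation. ✓
Both hold — the well-connected type sends audit.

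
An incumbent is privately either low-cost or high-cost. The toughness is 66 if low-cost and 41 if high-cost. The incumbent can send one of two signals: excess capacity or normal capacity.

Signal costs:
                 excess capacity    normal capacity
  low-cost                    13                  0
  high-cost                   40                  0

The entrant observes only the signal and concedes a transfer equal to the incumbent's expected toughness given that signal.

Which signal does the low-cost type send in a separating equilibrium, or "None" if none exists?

Try low-cost → excess capacity, high-cost → normal capacity:
  If types separate, excess capacity earns payment 66 and normal capacity earns 41.
  Low-cost: excess capacity gives 66 − 13 = 53; normal capacity gives 41 − 0 = 41. No deviation. ✓
  High-cost: normal capacity gives 41 − 0 = 41; excess capacity gives 66 − 40 = 26. No deviation. ✓
Both hold — the low-cost type sends excess capacity.

excess capacity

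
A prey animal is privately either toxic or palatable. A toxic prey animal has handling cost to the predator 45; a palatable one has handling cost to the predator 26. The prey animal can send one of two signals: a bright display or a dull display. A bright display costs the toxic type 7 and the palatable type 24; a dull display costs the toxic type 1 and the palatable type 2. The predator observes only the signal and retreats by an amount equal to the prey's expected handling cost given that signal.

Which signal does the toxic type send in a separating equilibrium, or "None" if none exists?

Try toxic → bright display, palatable → dull display:
  If types separate, bright display earns payment 45 and dull display earns 26.
  Toxic: bright display gives 45 − 7 = 38; dull display gives 26 − 1 = 25. No deviation. ✓
  Palatable: dull display gives 26 − 2 = 24; bright display gives 45 − 24 = 21. No deviation. ✓
Both hold — the toxic type sends bright display.

bright display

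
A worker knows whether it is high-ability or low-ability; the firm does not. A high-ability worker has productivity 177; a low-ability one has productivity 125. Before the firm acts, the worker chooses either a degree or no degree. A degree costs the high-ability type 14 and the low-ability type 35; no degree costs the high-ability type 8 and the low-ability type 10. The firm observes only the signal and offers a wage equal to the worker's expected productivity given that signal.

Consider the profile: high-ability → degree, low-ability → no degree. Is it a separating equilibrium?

No

If types separate, degree earns payment 177 and no degree earns 125.
High-ability: degree gives 177 − 14 = 163; no degree gives 125 − 8 = 117. No deviation. ✓
Low-ability: no degree gives 125 − 10 = 115; degree gives 177 − 35 = 142. Would deviate. ✗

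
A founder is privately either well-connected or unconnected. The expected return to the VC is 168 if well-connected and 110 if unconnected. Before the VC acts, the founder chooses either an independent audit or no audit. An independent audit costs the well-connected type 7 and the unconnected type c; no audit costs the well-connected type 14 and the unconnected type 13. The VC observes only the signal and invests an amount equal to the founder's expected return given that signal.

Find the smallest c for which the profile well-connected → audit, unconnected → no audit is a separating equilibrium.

Under separation: audit → well-connected (pays 168); no audit → unconnected (pays 110).
Well-connected: 168 − 7 = 161 ≥ 110 − 14 = 96. Holds regardless of c. ✓
Unconnected: 110 − 13 ≥ 168 − c, so c ≥ 168 − 97 = 71.

71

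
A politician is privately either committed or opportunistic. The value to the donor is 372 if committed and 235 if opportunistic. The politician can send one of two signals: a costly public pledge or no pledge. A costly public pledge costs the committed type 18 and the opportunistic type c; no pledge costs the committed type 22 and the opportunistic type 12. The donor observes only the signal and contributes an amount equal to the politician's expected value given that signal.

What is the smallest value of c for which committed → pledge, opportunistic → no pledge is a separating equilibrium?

149

Under separation: pledge → committed (pays 372); no pledge → opportunistic (pays 235).
Committed: 372 − 18 = 354 ≥ 235 − 22 = 213. Holds regardless of c. ✓
Opportunistic: 235 − 12 ≥ 372 − c, so c ≥ 372 − 223 = 149.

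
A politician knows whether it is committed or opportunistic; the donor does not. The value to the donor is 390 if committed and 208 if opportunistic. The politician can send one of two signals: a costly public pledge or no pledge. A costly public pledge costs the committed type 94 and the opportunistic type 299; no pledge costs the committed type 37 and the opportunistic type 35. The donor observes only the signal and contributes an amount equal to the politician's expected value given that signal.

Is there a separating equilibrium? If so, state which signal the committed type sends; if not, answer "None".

pledge

Try committed → pledge, opportunistic → no pledge:
  Under separation the donor infers type exactly: pledge → committed (pays 390), no pledge → opportunistic (pays 208).
  Committed: pledge gives 390 − 94 = 296; no pledge gives 208 − 37 = 171. No deviation. ✓
  Opportunistic: no pledge gives 208 − 35 = 173; pledge gives 390 − 299 = 91. No deviation. ✓
Both hold — the committed type sends pledge.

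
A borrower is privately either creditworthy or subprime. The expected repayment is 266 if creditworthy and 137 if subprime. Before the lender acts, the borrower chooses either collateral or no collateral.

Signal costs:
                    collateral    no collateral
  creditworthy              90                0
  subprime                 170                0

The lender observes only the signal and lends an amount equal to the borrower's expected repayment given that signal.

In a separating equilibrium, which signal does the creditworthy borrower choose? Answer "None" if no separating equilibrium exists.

collateral

Try creditworthy → collateral, subprime → no collateral:
  If types separate, collateral earns payment 266 and no collateral earns 137.
  Creditworthy: collateral gives 266 − 90 = 176; no collateral gives 137 − 0 = 137. No deviation. ✓
  Subprime: no collateral gives 137 − 0 = 137; collateral gives 266 − 170 = 96. No deviation. ✓
Both hold — the creditworthy type sends collateral.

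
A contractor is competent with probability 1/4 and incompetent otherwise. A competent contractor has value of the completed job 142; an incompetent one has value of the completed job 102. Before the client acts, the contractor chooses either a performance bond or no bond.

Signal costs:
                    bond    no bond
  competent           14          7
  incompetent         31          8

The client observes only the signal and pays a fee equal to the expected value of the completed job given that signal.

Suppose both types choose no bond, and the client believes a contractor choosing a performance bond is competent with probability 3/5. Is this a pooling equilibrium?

No

At the pooled signal (no bond) the client holds the prior 1/4 and pays 1/4·142 + 3/4·102 = 112. Off-path (bond) belief 3/5 gives 3/5·142 + 2/5·102 = 126.
Competent: no bond gives 112 − 7 = 105; bond gives 126 − 14 = 112. Deviates. ✗
Incompetent: no bond gives 112 − 8 = 104; bond gives 126 − 31 = 95. Stays. ✓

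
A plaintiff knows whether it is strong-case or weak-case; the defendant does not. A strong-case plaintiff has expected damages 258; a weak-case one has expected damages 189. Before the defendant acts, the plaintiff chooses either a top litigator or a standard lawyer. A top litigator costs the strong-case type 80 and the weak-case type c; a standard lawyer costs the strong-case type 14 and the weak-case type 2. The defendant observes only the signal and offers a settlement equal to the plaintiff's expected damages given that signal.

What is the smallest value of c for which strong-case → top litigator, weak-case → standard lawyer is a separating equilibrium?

71

Under separation: top litigator → strong-case (pays 258); standard lawyer → weak-case (pays 189).
Strong-case: 258 − 80 = 178 ≥ 189 − 14 = 175. Holds regardless of c. ✓
Weak-case: 189 − 2 ≥ 258 − c, so c ≥ 258 − 187 = 71.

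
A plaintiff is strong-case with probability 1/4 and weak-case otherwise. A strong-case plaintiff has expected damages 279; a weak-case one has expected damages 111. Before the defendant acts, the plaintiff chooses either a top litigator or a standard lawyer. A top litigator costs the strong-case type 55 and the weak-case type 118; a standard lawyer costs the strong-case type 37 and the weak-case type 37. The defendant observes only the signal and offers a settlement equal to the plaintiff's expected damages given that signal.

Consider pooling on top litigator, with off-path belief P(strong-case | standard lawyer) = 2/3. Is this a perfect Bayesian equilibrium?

No

At the pooled signal (top litigator) the defendant holds the prior 1/4 and pays 1/4·279 + 3/4·111 = 153. Off-path (standard lawyer) belief 2/3 gives 2/3·279 + 1/3·111 = 223.
Strong-case: top litigator gives 153 − 55 = 98; standard lawyer gives 223 − 37 = 186. Deviates. ✗
Weak-case: top litigator gives 153 − 118 = 35; standard lawyer gives 223 − 37 = 186. Deviates. ✗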